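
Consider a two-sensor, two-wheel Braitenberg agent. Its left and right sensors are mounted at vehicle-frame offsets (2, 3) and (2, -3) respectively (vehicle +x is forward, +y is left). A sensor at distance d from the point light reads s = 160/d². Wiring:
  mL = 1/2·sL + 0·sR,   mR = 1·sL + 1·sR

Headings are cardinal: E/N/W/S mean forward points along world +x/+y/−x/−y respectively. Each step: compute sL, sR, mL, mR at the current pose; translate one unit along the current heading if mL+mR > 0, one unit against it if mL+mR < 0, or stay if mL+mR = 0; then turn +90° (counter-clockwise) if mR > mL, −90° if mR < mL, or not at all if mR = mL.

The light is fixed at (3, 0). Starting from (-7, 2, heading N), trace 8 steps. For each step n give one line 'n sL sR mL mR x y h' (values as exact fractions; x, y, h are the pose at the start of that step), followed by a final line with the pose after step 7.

n=0: pose=(-7,2,N); sL=32/37, sR=32/13; mL=16/37, mR=1600/481; mL+mR=1808/481 → advance +1; mR−mL=1392/481 → turn +1·90°
n=1: pose=(-7,3,W); sL=10/9, sR=8/9; mL=5/9, mR=2; mL+mR=23/9 → advance +1; mR−mL=13/9 → turn +1·90°
n=2: pose=(-8,3,S); sL=32/13, sR=160/197; mL=16/13, mR=8384/2561; mL+mR=11536/2561 → advance +1; mR−mL=5232/2561 → turn +1·90°
n=3: pose=(-8,2,E); sL=80/53, sR=80/41; mL=40/53, mR=7520/2173; mL+mR=9160/2173 → advance +1; mR−mL=5880/2173 → turn +1·90°
n=4: pose=(-7,2,N); sL=32/37, sR=32/13; mL=16/37, mR=1600/481; mL+mR=1808/481 → advance +1; mR−mL=1392/481 → turn +1·90°
n=5: pose=(-7,3,W); sL=10/9, sR=8/9; mL=5/9, mR=2; mL+mR=23/9 → advance +1; mR−mL=13/9 → turn +1·90°
n=6: pose=(-8,3,S); sL=32/13, sR=160/197; mL=16/13, mR=8384/2561; mL+mR=11536/2561 → advance +1; mR−mL=5232/2561 → turn +1·90°
n=7: pose=(-8,2,E); sL=80/53, sR=80/41; mL=40/53, mR=7520/2173; mL+mR=9160/2173 → advance +1; mR−mL=5880/2173 → turn +1·90°

0 32/37 32/13 16/37 1600/481 -7 2 N
1 10/9 8/9 5/9 2 -7 3 W
2 32/13 160/197 16/13 8384/2561 -8 3 S
3 80/53 80/41 40/53 7520/2173 -8 2 E
4 32/37 32/13 16/37 1600/481 -7 2 N
5 10/9 8/9 5/9 2 -7 3 W
6 32/13 160/197 16/13 8384/2561 -8 3 S
7 80/53 80/41 40/53 7520/2173 -8 2 E
final -7 2 N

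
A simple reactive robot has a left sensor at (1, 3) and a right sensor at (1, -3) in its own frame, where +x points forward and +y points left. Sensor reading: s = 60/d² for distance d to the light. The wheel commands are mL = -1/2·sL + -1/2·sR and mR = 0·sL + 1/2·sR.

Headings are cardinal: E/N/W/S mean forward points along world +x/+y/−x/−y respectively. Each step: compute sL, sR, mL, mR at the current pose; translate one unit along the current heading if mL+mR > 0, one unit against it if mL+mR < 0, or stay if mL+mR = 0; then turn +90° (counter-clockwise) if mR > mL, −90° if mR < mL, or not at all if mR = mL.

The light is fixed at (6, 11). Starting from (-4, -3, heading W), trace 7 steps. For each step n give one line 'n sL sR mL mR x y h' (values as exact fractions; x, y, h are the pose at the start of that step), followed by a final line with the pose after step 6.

n=0: pose=(-4,-3,W); sL=6/41, sR=30/121; mL=-978/4961, mR=15/121; mL+mR=-3/41 → advance -1; mR−mL=1593/4961 → turn +1·90°
n=1: pose=(-3,-3,S); sL=20/87, sR=20/123; mL=-700/3567, mR=10/123; mL+mR=-10/87 → advance -1; mR−mL=330/1189 → turn +1·90°
n=2: pose=(-3,-2,E); sL=15/41, sR=3/16; mL=-363/1312, mR=3/32; mL+mR=-15/82 → advance -1; mR−mL=243/656 → turn +1·90°
n=3: pose=(-4,-2,N); sL=60/313, sR=60/193; mL=-15180/60409, mR=30/193; mL+mR=-30/313 → advance -1; mR−mL=24570/60409 → turn +1·90°
n=4: pose=(-4,-3,W); sL=6/41, sR=30/121; mL=-978/4961, mR=15/121; mL+mR=-3/41 → advance -1; mR−mL=1593/4961 → turn +1·90°
n=5: pose=(-3,-3,S); sL=20/87, sR=20/123; mL=-700/3567, mR=10/123; mL+mR=-10/87 → advance -1; mR−mL=330/1189 → turn +1·90°
n=6: pose=(-3,-2,E); sL=15/41, sR=3/16; mL=-363/1312, mR=3/32; mL+mR=-15/82 → advance -1; mR−mL=243/656 → turn +1·90°

0 6/41 30/121 -978/4961 15/121 -4 -3 W
1 20/87 20/123 -700/3567 10/123 -3 -3 S
2 15/41 3/16 -363/1312 3/32 -3 -2 E
3 60/313 60/193 -15180/60409 30/193 -4 -2 N
4 6/41 30/121 -978/4961 15/121 -4 -3 W
5 20/87 20/123 -700/3567 10/123 -3 -3 S
6 15/41 3/16 -363/1312 3/32 -3 -2 E
final -4 -2 N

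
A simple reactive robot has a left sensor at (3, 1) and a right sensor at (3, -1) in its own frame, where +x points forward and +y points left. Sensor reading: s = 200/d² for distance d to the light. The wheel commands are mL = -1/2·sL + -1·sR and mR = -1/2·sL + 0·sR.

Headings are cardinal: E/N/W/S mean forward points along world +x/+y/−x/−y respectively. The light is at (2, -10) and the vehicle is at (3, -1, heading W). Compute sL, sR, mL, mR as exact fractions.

50/17 25/13 -750/221 -25/17

left sensor world pos  = (0, -2); dL² = 68
right sensor world pos = (0, 0); dR² = 104
sL = 200/68 = 50/17
sR = 200/104 = 25/13
mL = -1/2·sL + -1·sR = -750/221
mR = -1/2·sL + 0·sR = -25/17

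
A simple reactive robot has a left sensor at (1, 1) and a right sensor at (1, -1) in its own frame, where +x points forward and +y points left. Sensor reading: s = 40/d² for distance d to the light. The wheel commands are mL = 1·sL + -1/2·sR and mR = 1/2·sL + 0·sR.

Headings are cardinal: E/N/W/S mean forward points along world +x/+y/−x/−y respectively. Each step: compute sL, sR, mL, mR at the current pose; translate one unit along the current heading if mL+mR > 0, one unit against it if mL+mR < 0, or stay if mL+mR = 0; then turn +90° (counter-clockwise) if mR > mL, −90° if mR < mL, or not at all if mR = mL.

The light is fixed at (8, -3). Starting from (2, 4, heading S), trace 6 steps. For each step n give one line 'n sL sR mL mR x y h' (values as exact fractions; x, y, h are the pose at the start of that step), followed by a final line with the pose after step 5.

0 40/61 8/17 436/1037 20/61 2 4 S
1 20/37 20/49 610/1813 10/37 2 3 W
2 40/113 8/17 228/1921 20/113 1 3 N
3 2/5 5/16 39/160 1/5 1 4 W
4 8/29 40/113 324/3277 4/29 0 4 N
5 4/13 20/81 194/1053 2/13 0 5 W
final -1 5 N

n=0: pose=(2,4,S); sL=40/61, sR=8/17; mL=436/1037, mR=20/61; mL+mR=776/1037 → advance +1; mR−mL=-96/1037 → turn -1·90°
n=1: pose=(2,3,W); sL=20/37, sR=20/49; mL=610/1813, mR=10/37; mL+mR=1100/1813 → advance +1; mR−mL=-120/1813 → turn -1·90°
n=2: pose=(1,3,N); sL=40/113, sR=8/17; mL=228/1921, mR=20/113; mL+mR=568/1921 → advance +1; mR−mL=112/1921 → turn +1·90°
n=3: pose=(1,4,W); sL=2/5, sR=5/16; mL=39/160, mR=1/5; mL+mR=71/160 → advance +1; mR−mL=-7/160 → turn -1·90°
n=4: pose=(0,4,N); sL=8/29, sR=40/113; mL=324/3277, mR=4/29; mL+mR=776/3277 → advance +1; mR−mL=128/3277 → turn +1·90°
n=5: pose=(0,5,W); sL=4/13, sR=20/81; mL=194/1053, mR=2/13; mL+mR=356/1053 → advance +1; mR−mL=-32/1053 → turn -1·90°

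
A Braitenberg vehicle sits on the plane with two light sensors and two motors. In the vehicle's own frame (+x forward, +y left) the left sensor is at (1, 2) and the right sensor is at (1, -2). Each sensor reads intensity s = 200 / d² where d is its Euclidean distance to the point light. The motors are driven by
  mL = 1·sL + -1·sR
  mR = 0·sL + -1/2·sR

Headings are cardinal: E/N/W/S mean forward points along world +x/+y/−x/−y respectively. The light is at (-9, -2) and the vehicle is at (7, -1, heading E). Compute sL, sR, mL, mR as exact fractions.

100/149 20/29 -80/4321 -10/29

left sensor world pos  = (8, 1); dL² = 298
right sensor world pos = (8, -3); dR² = 290
sL = 200/298 = 100/149
sR = 200/290 = 20/29
mL = 1·sL + -1·sR = -80/4321
mR = 0·sL + -1/2·sR = -10/29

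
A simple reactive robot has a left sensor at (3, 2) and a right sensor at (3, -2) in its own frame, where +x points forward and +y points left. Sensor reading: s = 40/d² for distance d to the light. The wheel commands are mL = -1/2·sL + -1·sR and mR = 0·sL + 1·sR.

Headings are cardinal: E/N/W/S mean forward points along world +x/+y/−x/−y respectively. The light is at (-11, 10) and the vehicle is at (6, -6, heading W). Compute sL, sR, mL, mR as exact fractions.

left sensor world pos  = (3, -8); dL² = 520
right sensor world pos = (3, -4); dR² = 392
sL = 40/520 = 1/13
sR = 40/392 = 5/49
mL = -1/2·sL + -1·sR = -179/1274
mR = 0·sL + 1·sR = 5/49

1/13 5/49 -179/1274 5/49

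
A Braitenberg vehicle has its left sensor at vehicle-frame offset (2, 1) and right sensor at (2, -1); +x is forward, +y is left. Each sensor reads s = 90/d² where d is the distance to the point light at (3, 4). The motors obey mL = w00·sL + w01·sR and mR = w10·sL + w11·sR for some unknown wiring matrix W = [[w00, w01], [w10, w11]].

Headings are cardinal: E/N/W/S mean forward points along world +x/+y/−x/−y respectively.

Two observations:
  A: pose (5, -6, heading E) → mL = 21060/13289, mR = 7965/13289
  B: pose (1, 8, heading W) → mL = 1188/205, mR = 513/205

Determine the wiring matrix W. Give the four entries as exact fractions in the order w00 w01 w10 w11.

1 1 1 -1/2

obs A: pose=(5,-6,E) → sL=90/97, sR=90/137, mL=21060/13289, mR=7965/13289
obs B: pose=(1,8,W) → sL=18/5, sR=90/41, mL=1188/205, mR=513/205
sensor matrix S = [[90/97, 90/137], [18/5, 90/41]]; det S = -178848/544849
solve [mL_A; mL_B] = S·[w00; w01] and [mR_A; mR_B] = S·[w10; w11]:
  w00 = 1, w01 = 1, w10 = 1, w11 = -1/2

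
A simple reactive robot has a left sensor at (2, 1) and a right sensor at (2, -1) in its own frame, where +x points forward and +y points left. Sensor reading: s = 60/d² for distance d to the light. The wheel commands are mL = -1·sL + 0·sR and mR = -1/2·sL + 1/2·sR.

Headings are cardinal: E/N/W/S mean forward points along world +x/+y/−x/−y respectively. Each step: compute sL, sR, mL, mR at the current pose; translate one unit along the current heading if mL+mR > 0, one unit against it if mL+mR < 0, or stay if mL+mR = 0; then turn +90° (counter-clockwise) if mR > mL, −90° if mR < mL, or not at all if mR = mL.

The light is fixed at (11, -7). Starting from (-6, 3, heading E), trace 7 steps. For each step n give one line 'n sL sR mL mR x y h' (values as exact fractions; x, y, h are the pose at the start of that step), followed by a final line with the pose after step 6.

0 30/173 10/51 -30/173 100/8823 -6 3 E
1 12/101 60/433 -12/101 432/43733 -7 3 N
2 15/116 3/25 -15/116 -27/5800 -7 2 W
3 12/61 60/373 -12/61 -408/22753 -6 2 S
4 30/173 10/51 -30/173 100/8823 -6 3 E
5 12/101 60/433 -12/101 432/43733 -7 3 N
6 15/116 3/25 -15/116 -27/5800 -7 2 W
final -6 2 S

n=0: pose=(-6,3,E); sL=30/173, sR=10/51; mL=-30/173, mR=100/8823; mL+mR=-1430/8823 → advance -1; mR−mL=1630/8823 → turn +1·90°
n=1: pose=(-7,3,N); sL=12/101, sR=60/433; mL=-12/101, mR=432/43733; mL+mR=-4764/43733 → advance -1; mR−mL=5628/43733 → turn +1·90°
n=2: pose=(-7,2,W); sL=15/116, sR=3/25; mL=-15/116, mR=-27/5800; mL+mR=-777/5800 → advance -1; mR−mL=723/5800 → turn +1·90°
n=3: pose=(-6,2,S); sL=12/61, sR=60/373; mL=-12/61, mR=-408/22753; mL+mR=-4884/22753 → advance -1; mR−mL=4068/22753 → turn +1·90°
n=4: pose=(-6,3,E); sL=30/173, sR=10/51; mL=-30/173, mR=100/8823; mL+mR=-1430/8823 → advance -1; mR−mL=1630/8823 → turn +1·90°
n=5: pose=(-7,3,N); sL=12/101, sR=60/433; mL=-12/101, mR=432/43733; mL+mR=-4764/43733 → advance -1; mR−mL=5628/43733 → turn +1·90°
n=6: pose=(-7,2,W); sL=15/116, sR=3/25; mL=-15/116, mR=-27/5800; mL+mR=-777/5800 → advance -1; mR−mL=723/5800 → turn +1·90°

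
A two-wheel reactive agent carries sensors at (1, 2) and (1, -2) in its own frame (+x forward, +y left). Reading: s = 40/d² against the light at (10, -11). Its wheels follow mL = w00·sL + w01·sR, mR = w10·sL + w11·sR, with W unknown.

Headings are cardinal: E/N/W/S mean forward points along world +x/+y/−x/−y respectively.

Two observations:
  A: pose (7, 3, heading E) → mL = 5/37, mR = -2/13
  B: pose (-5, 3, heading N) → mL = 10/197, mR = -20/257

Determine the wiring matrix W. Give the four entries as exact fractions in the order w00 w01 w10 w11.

0 1/2 -1 0

obs A: pose=(7,3,E) → sL=2/13, sR=10/37, mL=5/37, mR=-2/13
obs B: pose=(-5,3,N) → sL=20/257, sR=20/197, mL=10/197, mR=-20/257
sensor matrix S = [[2/13, 10/37], [20/257, 20/197]]; det S = -131840/24352549
solve [mL_A; mL_B] = S·[w00; w01] and [mR_A; mR_B] = S·[w10; w11]:
  w00 = 0, w01 = 1/2, w10 = -1, w11 = 0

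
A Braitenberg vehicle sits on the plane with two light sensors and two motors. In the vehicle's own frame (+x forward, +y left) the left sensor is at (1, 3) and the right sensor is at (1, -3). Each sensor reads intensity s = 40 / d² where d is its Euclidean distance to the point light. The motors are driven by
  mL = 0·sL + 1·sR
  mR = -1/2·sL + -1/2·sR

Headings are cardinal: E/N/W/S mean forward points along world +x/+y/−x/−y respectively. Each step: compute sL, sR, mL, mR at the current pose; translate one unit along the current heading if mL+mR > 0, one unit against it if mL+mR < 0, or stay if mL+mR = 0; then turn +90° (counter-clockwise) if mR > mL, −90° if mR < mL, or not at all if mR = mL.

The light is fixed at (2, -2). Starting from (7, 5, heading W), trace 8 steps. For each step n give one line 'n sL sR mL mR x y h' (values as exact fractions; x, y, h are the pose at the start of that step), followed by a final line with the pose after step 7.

n=0: pose=(7,5,W); sL=5/4, sR=10/29; mL=10/29, mR=-185/232; mL+mR=-105/232 → advance -1; mR−mL=-265/232 → turn -1·90°
n=1: pose=(8,5,N); sL=40/73, sR=8/29; mL=8/29, mR=-872/2117; mL+mR=-288/2117 → advance -1; mR−mL=-1456/2117 → turn -1·90°
n=2: pose=(8,4,E); sL=4/13, sR=20/29; mL=20/29, mR=-188/377; mL+mR=72/377 → advance +1; mR−mL=-448/377 → turn -1·90°
n=3: pose=(9,4,S); sL=8/25, sR=40/41; mL=40/41, mR=-664/1025; mL+mR=336/1025 → advance +1; mR−mL=-1664/1025 → turn -1·90°
n=4: pose=(9,3,W); sL=1, sR=2/5; mL=2/5, mR=-7/10; mL+mR=-3/10 → advance -1; mR−mL=-11/10 → turn -1·90°
n=5: pose=(10,3,N); sL=40/61, sR=40/157; mL=40/157, mR=-4360/9577; mL+mR=-1920/9577 → advance -1; mR−mL=-6800/9577 → turn -1·90°
n=6: pose=(10,2,E); sL=4/13, sR=20/41; mL=20/41, mR=-212/533; mL+mR=48/533 → advance +1; mR−mL=-472/533 → turn -1·90°
n=7: pose=(11,2,S); sL=40/153, sR=8/9; mL=8/9, mR=-88/153; mL+mR=16/51 → advance +1; mR−mL=-224/153 → turn -1·90°

0 5/4 10/29 10/29 -185/232 7 5 W
1 40/73 8/29 8/29 -872/2117 8 5 N
2 4/13 20/29 20/29 -188/377 8 4 E
3 8/25 40/41 40/41 -664/1025 9 4 S
4 1 2/5 2/5 -7/10 9 3 W
5 40/61 40/157 40/157 -4360/9577 10 3 N
6 4/13 20/41 20/41 -212/533 10 2 E
7 40/153 8/9 8/9 -88/153 11 2 S
final 11 1 W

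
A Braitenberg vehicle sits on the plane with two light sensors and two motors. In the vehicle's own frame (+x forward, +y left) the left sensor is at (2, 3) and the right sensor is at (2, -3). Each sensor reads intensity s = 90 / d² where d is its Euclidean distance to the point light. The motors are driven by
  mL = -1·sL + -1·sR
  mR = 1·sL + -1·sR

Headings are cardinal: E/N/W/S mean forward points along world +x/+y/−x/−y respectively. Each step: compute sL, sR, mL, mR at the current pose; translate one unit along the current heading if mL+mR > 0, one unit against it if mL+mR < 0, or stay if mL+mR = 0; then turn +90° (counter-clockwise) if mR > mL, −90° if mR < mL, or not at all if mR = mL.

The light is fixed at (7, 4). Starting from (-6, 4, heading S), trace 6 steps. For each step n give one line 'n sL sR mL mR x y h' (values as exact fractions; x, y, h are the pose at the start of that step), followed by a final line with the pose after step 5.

0 45/52 9/26 -63/52 27/52 -6 4 S
1 90/137 18/25 -4716/3425 -216/3425 -6 5 E
2 45/149 9/13 -1926/1937 -756/1937 -7 5 N
3 18/53 18/53 -36/53 0 -7 4 W
4 45/52 9/26 -63/52 27/52 -6 4 S
5 90/137 18/25 -4716/3425 -216/3425 -6 5 E
final -7 5 N

n=0: pose=(-6,4,S); sL=45/52, sR=9/26; mL=-63/52, mR=27/52; mL+mR=-9/13 → advance -1; mR−mL=45/26 → turn +1·90°
n=1: pose=(-6,5,E); sL=90/137, sR=18/25; mL=-4716/3425, mR=-216/3425; mL+mR=-36/25 → advance -1; mR−mL=180/137 → turn +1·90°
n=2: pose=(-7,5,N); sL=45/149, sR=9/13; mL=-1926/1937, mR=-756/1937; mL+mR=-18/13 → advance -1; mR−mL=90/149 → turn +1·90°
n=3: pose=(-7,4,W); sL=18/53, sR=18/53; mL=-36/53, mR=0; mL+mR=-36/53 → advance -1; mR−mL=36/53 → turn +1·90°
n=4: pose=(-6,4,S); sL=45/52, sR=9/26; mL=-63/52, mR=27/52; mL+mR=-9/13 → advance -1; mR−mL=45/26 → turn +1·90°
n=5: pose=(-6,5,E); sL=90/137, sR=18/25; mL=-4716/3425, mR=-216/3425; mL+mR=-36/25 → advance -1; mR−mL=180/137 → turn +1·90°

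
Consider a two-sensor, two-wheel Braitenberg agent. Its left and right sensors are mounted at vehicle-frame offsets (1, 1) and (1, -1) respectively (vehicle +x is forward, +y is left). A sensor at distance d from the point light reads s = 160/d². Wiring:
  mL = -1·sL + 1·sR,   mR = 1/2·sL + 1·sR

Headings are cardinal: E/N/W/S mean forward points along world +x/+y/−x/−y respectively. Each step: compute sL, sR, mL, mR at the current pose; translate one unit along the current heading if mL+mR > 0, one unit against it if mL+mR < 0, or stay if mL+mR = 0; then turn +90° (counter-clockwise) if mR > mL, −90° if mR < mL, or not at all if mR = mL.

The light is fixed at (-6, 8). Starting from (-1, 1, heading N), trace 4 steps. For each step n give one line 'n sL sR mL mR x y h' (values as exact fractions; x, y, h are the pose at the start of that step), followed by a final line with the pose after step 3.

n=0: pose=(-1,1,N); sL=40/13, sR=20/9; mL=-100/117, mR=440/117; mL+mR=340/117 → advance +1; mR−mL=60/13 → turn +1·90°
n=1: pose=(-1,2,W); sL=32/13, sR=160/41; mL=768/533, mR=2736/533; mL+mR=3504/533 → advance +1; mR−mL=48/13 → turn +1·90°
n=2: pose=(-2,2,S); sL=80/37, sR=80/29; mL=640/1073, mR=4120/1073; mL+mR=4760/1073 → advance +1; mR−mL=120/37 → turn +1·90°
n=3: pose=(-2,1,E); sL=160/61, sR=160/89; mL=-4480/5429, mR=16880/5429; mL+mR=12400/5429 → advance +1; mR−mL=240/61 → turn +1·90°

0 40/13 20/9 -100/117 440/117 -1 1 N
1 32/13 160/41 768/533 2736/533 -1 2 W
2 80/37 80/29 640/1073 4120/1073 -2 2 S
3 160/61 160/89 -4480/5429 16880/5429 -2 1 E
final -1 1 N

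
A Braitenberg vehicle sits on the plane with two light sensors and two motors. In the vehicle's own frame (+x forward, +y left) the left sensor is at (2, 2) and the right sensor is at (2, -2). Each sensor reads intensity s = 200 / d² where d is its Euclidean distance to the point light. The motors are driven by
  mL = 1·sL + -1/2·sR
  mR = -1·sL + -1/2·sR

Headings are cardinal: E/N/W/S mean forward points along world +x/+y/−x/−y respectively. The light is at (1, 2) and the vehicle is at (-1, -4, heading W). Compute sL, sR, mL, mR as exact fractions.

left sensor world pos  = (-3, -6); dL² = 80
right sensor world pos = (-3, -2); dR² = 32
sL = 200/80 = 5/2
sR = 200/32 = 25/4
mL = 1·sL + -1/2·sR = -5/8
mR = -1·sL + -1/2·sR = -45/8

5/2 25/4 -5/8 -45/8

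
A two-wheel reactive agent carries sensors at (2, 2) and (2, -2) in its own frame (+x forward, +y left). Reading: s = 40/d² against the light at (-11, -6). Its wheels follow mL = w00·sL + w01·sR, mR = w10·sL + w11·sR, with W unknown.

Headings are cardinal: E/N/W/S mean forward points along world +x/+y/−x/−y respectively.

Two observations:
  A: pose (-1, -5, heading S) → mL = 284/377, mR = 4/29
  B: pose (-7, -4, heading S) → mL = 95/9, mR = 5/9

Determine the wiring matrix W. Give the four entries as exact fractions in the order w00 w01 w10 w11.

1/2 1 1/2 0

obs A: pose=(-1,-5,S) → sL=8/29, sR=8/13, mL=284/377, mR=4/29
obs B: pose=(-7,-4,S) → sL=10/9, sR=10, mL=95/9, mR=5/9
sensor matrix S = [[8/29, 8/13], [10/9, 10]]; det S = 7040/3393
solve [mL_A; mL_B] = S·[w00; w01] and [mR_A; mR_B] = S·[w10; w11]:
  w00 = 1/2, w01 = 1, w10 = 1/2, w11 = 0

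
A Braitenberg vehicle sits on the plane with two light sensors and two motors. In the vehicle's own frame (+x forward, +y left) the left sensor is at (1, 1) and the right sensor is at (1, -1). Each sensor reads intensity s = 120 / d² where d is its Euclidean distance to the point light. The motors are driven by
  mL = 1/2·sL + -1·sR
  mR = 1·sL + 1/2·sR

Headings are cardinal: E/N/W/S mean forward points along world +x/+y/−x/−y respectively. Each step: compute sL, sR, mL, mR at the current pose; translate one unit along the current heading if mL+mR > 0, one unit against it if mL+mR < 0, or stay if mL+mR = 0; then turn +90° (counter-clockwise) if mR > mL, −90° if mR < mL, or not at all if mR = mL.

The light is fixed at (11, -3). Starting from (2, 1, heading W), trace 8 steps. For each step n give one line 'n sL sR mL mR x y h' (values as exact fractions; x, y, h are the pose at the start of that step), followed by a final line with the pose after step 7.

0 120/109 24/25 -1116/2725 4308/2725 2 1 W
1 4/3 12/13 -10/39 70/39 1 1 S
2 120/97 24/17 -1308/1649 3204/1649 1 0 E
3 30/29 3/2 -57/58 207/116 2 0 N
4 120/109 24/25 -1116/2725 4308/2725 2 1 W
5 4/3 12/13 -10/39 70/39 1 1 S
6 120/97 24/17 -1308/1649 3204/1649 1 0 E
7 30/29 3/2 -57/58 207/116 2 0 N
final 2 1 W

n=0: pose=(2,1,W); sL=120/109, sR=24/25; mL=-1116/2725, mR=4308/2725; mL+mR=3192/2725 → advance +1; mR−mL=5424/2725 → turn +1·90°
n=1: pose=(1,1,S); sL=4/3, sR=12/13; mL=-10/39, mR=70/39; mL+mR=20/13 → advance +1; mR−mL=80/39 → turn +1·90°
n=2: pose=(1,0,E); sL=120/97, sR=24/17; mL=-1308/1649, mR=3204/1649; mL+mR=1896/1649 → advance +1; mR−mL=4512/1649 → turn +1·90°
n=3: pose=(2,0,N); sL=30/29, sR=3/2; mL=-57/58, mR=207/116; mL+mR=93/116 → advance +1; mR−mL=321/116 → turn +1·90°
n=4: pose=(2,1,W); sL=120/109, sR=24/25; mL=-1116/2725, mR=4308/2725; mL+mR=3192/2725 → advance +1; mR−mL=5424/2725 → turn +1·90°
n=5: pose=(1,1,S); sL=4/3, sR=12/13; mL=-10/39, mR=70/39; mL+mR=20/13 → advance +1; mR−mL=80/39 → turn +1·90°
n=6: pose=(1,0,E); sL=120/97, sR=24/17; mL=-1308/1649, mR=3204/1649; mL+mR=1896/1649 → advance +1; mR−mL=4512/1649 → turn +1·90°
n=7: pose=(2,0,N); sL=30/29, sR=3/2; mL=-57/58, mR=207/116; mL+mR=93/116 → advance +1; mR−mL=321/116 → turn +1·90°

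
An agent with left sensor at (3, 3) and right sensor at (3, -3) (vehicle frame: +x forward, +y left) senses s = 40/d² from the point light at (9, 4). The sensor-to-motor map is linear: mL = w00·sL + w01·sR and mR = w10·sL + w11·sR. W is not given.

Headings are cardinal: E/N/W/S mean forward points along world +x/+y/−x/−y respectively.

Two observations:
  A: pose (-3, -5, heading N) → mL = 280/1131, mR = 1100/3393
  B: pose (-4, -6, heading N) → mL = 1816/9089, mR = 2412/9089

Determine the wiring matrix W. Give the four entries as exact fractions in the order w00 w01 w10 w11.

1/2 1/2 1 1/2

obs A: pose=(-3,-5,N) → sL=40/261, sR=40/117, mL=280/1131, mR=1100/3393
obs B: pose=(-4,-6,N) → sL=8/61, sR=40/149, mL=1816/9089, mR=2412/9089
sensor matrix S = [[40/261, 40/117], [8/61, 40/149]]; det S = -113920/30838977
solve [mL_A; mL_B] = S·[w00; w01] and [mR_A; mR_B] = S·[w10; w11]:
  w00 = 1/2, w01 = 1/2, w10 = 1, w11 = 1/2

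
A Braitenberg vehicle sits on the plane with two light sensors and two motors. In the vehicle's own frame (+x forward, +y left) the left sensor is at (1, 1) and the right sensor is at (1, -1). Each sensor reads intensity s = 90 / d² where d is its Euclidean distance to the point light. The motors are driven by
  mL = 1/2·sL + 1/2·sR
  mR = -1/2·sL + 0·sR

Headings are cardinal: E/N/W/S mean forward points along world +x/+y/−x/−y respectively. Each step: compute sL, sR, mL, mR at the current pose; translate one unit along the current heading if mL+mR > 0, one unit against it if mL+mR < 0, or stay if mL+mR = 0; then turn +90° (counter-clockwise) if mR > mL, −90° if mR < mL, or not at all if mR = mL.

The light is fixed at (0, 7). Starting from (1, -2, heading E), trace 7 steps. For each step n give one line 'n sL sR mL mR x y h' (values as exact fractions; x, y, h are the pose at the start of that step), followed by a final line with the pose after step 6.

n=0: pose=(1,-2,E); sL=45/34, sR=45/52; mL=1935/1768, mR=-45/68; mL+mR=45/104 → advance +1; mR−mL=-3105/1768 → turn -1·90°
n=1: pose=(2,-2,S); sL=90/109, sR=90/101; mL=9450/11009, mR=-45/109; mL+mR=45/101 → advance +1; mR−mL=-13995/11009 → turn -1·90°
n=2: pose=(2,-3,W); sL=45/61, sR=45/41; mL=2295/2501, mR=-45/122; mL+mR=45/82 → advance +1; mR−mL=-6435/5002 → turn -1·90°
n=3: pose=(1,-3,N); sL=10/9, sR=18/17; mL=166/153, mR=-5/9; mL+mR=9/17 → advance +1; mR−mL=-251/153 → turn -1·90°
n=4: pose=(1,-2,E); sL=45/34, sR=45/52; mL=1935/1768, mR=-45/68; mL+mR=45/104 → advance +1; mR−mL=-3105/1768 → turn -1·90°
n=5: pose=(2,-2,S); sL=90/109, sR=90/101; mL=9450/11009, mR=-45/109; mL+mR=45/101 → advance +1; mR−mL=-13995/11009 → turn -1·90°
n=6: pose=(2,-3,W); sL=45/61, sR=45/41; mL=2295/2501, mR=-45/122; mL+mR=45/82 → advance +1; mR−mL=-6435/5002 → turn -1·90°

0 45/34 45/52 1935/1768 -45/68 1 -2 E
1 90/109 90/101 9450/11009 -45/109 2 -2 S
2 45/61 45/41 2295/2501 -45/122 2 -3 W
3 10/9 18/17 166/153 -5/9 1 -3 N
4 45/34 45/52 1935/1768 -45/68 1 -2 E
5 90/109 90/101 9450/11009 -45/109 2 -2 S
6 45/61 45/41 2295/2501 -45/122 2 -3 W
final 1 -3 N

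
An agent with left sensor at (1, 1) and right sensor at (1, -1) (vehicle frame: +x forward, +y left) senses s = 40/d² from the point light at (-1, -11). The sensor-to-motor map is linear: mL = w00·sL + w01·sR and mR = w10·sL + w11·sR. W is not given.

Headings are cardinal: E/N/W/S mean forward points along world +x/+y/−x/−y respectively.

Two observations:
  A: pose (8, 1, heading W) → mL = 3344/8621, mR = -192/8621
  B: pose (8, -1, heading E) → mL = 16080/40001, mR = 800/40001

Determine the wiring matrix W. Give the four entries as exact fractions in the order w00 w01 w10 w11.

obs A: pose=(8,1,W) → sL=8/37, sR=40/233, mL=3344/8621, mR=-192/8621
obs B: pose=(8,-1,E) → sL=40/221, sR=40/181, mL=16080/40001, mR=800/40001
sensor matrix S = [[8/37, 40/233], [40/221, 40/181]]; det S = 5762560/344848621
solve [mL_A; mL_B] = S·[w00; w01] and [mR_A; mR_B] = S·[w10; w11]:
  w00 = 1, w01 = 1, w10 = -1/2, w11 = 1/2

1 1 -1/2 1/2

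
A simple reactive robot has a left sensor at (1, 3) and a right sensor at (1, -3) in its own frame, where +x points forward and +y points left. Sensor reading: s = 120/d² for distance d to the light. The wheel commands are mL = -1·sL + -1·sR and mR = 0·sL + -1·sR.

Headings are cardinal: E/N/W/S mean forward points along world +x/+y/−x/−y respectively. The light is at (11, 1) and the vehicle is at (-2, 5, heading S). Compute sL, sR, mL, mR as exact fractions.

left sensor world pos  = (1, 4); dL² = 109
right sensor world pos = (-5, 4); dR² = 265
sL = 120/109 = 120/109
sR = 120/265 = 24/53
mL = -1·sL + -1·sR = -8976/5777
mR = 0·sL + -1·sR = -24/53

120/109 24/53 -8976/5777 -24/53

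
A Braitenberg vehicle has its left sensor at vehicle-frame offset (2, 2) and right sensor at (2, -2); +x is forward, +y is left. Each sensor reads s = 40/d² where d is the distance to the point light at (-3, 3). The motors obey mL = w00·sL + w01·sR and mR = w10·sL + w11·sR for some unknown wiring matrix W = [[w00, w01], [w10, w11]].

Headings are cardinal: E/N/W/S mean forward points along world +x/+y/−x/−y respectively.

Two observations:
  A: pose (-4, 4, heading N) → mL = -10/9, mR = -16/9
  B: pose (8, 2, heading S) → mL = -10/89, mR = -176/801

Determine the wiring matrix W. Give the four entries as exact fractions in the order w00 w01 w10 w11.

obs A: pose=(-4,4,N) → sL=20/9, sR=4, mL=-10/9, mR=-16/9
obs B: pose=(8,2,S) → sL=20/89, sR=4/9, mL=-10/89, mR=-176/801
sensor matrix S = [[20/9, 4], [20/89, 4/9]]; det S = 640/7209
solve [mL_A; mL_B] = S·[w00; w01] and [mR_A; mR_B] = S·[w10; w11]:
  w00 = -1/2, w01 = 0, w10 = 1, w11 = -1

-1/2 0 1 -1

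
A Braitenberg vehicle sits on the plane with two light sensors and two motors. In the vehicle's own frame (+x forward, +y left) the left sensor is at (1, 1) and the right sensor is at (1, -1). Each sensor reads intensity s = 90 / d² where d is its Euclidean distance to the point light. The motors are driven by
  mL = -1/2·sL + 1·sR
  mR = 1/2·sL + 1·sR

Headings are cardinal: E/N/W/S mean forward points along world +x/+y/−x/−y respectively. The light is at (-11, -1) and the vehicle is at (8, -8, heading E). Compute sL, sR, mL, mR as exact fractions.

45/218 45/232 2295/25288 7515/25288

left sensor world pos  = (9, -7); dL² = 436
right sensor world pos = (9, -9); dR² = 464
sL = 90/436 = 45/218
sR = 90/464 = 45/232
mL = -1/2·sL + 1·sR = 2295/25288
mR = 1/2·sL + 1·sR = 7515/25288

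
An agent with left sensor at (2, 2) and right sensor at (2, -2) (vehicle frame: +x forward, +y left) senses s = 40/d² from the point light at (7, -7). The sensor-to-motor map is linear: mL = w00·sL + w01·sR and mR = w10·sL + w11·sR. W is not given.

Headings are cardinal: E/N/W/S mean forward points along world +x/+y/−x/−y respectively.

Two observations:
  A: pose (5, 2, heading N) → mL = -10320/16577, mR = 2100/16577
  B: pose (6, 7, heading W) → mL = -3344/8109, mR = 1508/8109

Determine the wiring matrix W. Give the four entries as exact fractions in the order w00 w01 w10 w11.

obs A: pose=(5,2,N) → sL=40/137, sR=40/121, mL=-10320/16577, mR=2100/16577
obs B: pose=(6,7,W) → sL=40/153, sR=8/53, mL=-3344/8109, mR=1508/8109
sensor matrix S = [[40/137, 40/121], [40/153, 8/53]]; det S = -5693440/134422893
solve [mL_A; mL_B] = S·[w00; w01] and [mR_A; mR_B] = S·[w10; w11]:
  w00 = -1, w01 = -1, w10 = 1, w11 = -1/2

-1 -1 1 -1/2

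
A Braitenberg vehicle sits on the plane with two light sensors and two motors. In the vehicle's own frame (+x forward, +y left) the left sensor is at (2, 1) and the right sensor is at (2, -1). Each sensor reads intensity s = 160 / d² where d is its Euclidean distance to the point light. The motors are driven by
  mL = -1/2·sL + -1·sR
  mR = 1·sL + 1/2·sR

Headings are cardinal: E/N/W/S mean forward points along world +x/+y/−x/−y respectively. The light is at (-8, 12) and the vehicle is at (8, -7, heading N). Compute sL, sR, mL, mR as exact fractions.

left sensor world pos  = (7, -5); dL² = 514
right sensor world pos = (9, -5); dR² = 578
sL = 160/514 = 80/257
sR = 160/578 = 80/289
mL = -1/2·sL + -1·sR = -32120/74273
mR = 1·sL + 1/2·sR = 33400/74273

80/257 80/289 -32120/74273 33400/74273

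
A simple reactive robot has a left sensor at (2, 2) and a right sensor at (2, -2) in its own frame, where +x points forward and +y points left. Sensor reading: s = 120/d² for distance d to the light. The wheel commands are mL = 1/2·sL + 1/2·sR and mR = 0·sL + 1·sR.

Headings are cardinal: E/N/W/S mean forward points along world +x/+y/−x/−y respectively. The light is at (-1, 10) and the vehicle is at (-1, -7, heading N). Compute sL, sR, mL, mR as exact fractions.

120/229 120/229 120/229 120/229

left sensor world pos  = (-3, -5); dL² = 229
right sensor world pos = (1, -5); dR² = 229
sL = 120/229 = 120/229
sR = 120/229 = 120/229
mL = 1/2·sL + 1/2·sR = 120/229
mR = 0·sL + 1·sR = 120/229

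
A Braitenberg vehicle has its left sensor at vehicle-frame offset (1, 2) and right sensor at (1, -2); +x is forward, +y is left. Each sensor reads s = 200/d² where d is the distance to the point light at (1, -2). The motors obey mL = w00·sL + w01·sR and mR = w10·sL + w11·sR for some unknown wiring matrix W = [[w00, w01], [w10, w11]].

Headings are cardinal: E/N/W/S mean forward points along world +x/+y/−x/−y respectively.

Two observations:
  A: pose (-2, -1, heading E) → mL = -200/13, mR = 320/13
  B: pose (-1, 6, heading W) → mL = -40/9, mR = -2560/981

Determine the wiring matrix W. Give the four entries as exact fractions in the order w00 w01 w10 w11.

-1 0 -1 1

obs A: pose=(-2,-1,E) → sL=200/13, sR=40, mL=-200/13, mR=320/13
obs B: pose=(-1,6,W) → sL=40/9, sR=200/109, mL=-40/9, mR=-2560/981
sensor matrix S = [[200/13, 40], [40/9, 200/109]]; det S = -1907200/12753
solve [mL_A; mL_B] = S·[w00; w01] and [mR_A; mR_B] = S·[w10; w11]:
  w00 = -1, w01 = 0, w10 = -1, w11 = 1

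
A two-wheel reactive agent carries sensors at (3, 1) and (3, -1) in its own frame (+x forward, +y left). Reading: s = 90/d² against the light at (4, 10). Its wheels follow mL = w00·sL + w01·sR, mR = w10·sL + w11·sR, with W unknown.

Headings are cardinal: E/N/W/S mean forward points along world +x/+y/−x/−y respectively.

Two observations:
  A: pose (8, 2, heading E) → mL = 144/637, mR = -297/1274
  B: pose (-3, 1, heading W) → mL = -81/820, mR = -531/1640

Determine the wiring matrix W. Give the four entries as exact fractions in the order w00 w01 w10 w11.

obs A: pose=(8,2,E) → sL=45/49, sR=9/13, mL=144/637, mR=-297/1274
obs B: pose=(-3,1,W) → sL=9/20, sR=45/82, mL=-81/820, mR=-531/1640
sensor matrix S = [[45/49, 9/13], [9/20, 45/82]]; det S = 100521/522340
solve [mL_A; mL_B] = S·[w00; w01] and [mR_A; mR_B] = S·[w10; w11]:
  w00 = 1, w01 = -1, w10 = 1/2, w11 = -1

1 -1 1/2 -1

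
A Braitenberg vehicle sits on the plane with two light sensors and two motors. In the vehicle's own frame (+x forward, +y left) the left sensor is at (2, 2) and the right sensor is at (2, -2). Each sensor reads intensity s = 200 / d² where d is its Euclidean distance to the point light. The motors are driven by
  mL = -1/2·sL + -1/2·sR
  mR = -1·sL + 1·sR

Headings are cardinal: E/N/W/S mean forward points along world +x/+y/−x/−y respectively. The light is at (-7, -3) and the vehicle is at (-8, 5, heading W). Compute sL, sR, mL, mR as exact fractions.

left sensor world pos  = (-10, 3); dL² = 45
right sensor world pos = (-10, 7); dR² = 109
sL = 200/45 = 40/9
sR = 200/109 = 200/109
mL = -1/2·sL + -1/2·sR = -3080/981
mR = -1·sL + 1·sR = -2560/981

40/9 200/109 -3080/981 -2560/981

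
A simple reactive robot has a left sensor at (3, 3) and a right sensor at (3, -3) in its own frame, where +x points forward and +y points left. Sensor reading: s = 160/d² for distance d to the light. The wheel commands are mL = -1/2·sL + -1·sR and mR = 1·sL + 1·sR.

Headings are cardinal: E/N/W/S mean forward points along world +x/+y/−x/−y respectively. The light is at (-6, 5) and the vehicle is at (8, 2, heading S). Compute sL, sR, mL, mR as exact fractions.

left sensor world pos  = (11, -1); dL² = 325
right sensor world pos = (5, -1); dR² = 157
sL = 160/325 = 32/65
sR = 160/157 = 160/157
mL = -1/2·sL + -1·sR = -12912/10205
mR = 1·sL + 1·sR = 15424/10205

32/65 160/157 -12912/10205 15424/10205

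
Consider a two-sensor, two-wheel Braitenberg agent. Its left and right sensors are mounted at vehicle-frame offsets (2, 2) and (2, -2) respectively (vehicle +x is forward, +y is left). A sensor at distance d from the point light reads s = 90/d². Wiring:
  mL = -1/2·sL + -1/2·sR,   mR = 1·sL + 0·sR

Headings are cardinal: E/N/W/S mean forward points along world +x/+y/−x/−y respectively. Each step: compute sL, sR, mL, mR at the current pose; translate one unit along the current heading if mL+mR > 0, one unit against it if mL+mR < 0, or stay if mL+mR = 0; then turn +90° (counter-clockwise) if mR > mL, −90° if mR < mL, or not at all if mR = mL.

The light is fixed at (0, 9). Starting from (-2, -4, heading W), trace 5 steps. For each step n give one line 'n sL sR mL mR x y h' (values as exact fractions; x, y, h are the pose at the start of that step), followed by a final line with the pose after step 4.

0 90/241 90/137 -17010/33017 90/241 -2 -4 W
1 45/113 5/13 -575/1469 45/113 -1 -4 S
2 18/29 90/257 -3618/7453 18/29 -1 -5 E
3 45/74 45/74 -45/74 45/74 0 -5 N
4 9/26 45/74 -459/962 9/26 0 -5 W
final 1 -5 S

n=0: pose=(-2,-4,W); sL=90/241, sR=90/137; mL=-17010/33017, mR=90/241; mL+mR=-4680/33017 → advance -1; mR−mL=29340/33017 → turn +1·90°
n=1: pose=(-1,-4,S); sL=45/113, sR=5/13; mL=-575/1469, mR=45/113; mL+mR=10/1469 → advance +1; mR−mL=1160/1469 → turn +1·90°
n=2: pose=(-1,-5,E); sL=18/29, sR=90/257; mL=-3618/7453, mR=18/29; mL+mR=1008/7453 → advance +1; mR−mL=8244/7453 → turn +1·90°
n=3: pose=(0,-5,N); sL=45/74, sR=45/74; mL=-45/74, mR=45/74; mL+mR=0 → advance +0; mR−mL=45/37 → turn +1·90°
n=4: pose=(0,-5,W); sL=9/26, sR=45/74; mL=-459/962, mR=9/26; mL+mR=-63/481 → advance -1; mR−mL=396/481 → turn +1·90°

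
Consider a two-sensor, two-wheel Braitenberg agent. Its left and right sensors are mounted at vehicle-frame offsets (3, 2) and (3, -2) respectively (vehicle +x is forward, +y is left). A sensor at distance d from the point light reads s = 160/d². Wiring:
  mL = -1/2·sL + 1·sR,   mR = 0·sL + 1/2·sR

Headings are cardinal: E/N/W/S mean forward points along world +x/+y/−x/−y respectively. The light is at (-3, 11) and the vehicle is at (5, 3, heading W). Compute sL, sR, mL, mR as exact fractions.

left sensor world pos  = (2, 1); dL² = 125
right sensor world pos = (2, 5); dR² = 61
sL = 160/125 = 32/25
sR = 160/61 = 160/61
mL = -1/2·sL + 1·sR = 3024/1525
mR = 0·sL + 1/2·sR = 80/61

32/25 160/61 3024/1525 80/61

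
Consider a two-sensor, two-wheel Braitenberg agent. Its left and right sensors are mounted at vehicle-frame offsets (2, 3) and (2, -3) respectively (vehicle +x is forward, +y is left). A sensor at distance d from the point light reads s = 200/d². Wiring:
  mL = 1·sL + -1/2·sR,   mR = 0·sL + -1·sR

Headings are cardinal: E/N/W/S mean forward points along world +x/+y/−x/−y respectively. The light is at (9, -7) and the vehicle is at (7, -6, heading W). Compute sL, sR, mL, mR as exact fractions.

left sensor world pos  = (5, -9); dL² = 20
right sensor world pos = (5, -3); dR² = 32
sL = 200/20 = 10
sR = 200/32 = 25/4
mL = 1·sL + -1/2·sR = 55/8
mR = 0·sL + -1·sR = -25/4

10 25/4 55/8 -25/4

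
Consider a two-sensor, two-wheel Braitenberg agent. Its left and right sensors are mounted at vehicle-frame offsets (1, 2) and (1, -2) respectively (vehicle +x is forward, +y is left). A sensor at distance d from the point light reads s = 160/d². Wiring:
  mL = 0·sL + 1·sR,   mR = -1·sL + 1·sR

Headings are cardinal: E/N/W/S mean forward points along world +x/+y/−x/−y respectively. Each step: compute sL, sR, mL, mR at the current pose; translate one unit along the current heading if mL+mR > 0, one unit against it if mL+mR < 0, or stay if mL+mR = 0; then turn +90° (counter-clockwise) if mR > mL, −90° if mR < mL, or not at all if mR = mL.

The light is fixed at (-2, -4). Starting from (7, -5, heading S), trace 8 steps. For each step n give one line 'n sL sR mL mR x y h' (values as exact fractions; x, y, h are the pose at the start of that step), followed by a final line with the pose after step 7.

0 32/25 160/53 160/53 2304/1325 7 -5 S
1 2 5/2 5/2 1/2 7 -6 W
2 160/37 160/101 160/101 -10240/3737 6 -6 N
3 80/41 80/53 80/53 -960/2173 6 -7 E
4 160/137 32/13 32/13 2304/1781 7 -7 S
5 8/5 40/17 40/17 64/85 7 -8 W
6 32/9 160/109 160/109 -2048/981 6 -8 N
7 16/9 16/13 16/13 -64/117 6 -9 E
final 7 -9 S

n=0: pose=(7,-5,S); sL=32/25, sR=160/53; mL=160/53, mR=2304/1325; mL+mR=6304/1325 → advance +1; mR−mL=-32/25 → turn -1·90°
n=1: pose=(7,-6,W); sL=2, sR=5/2; mL=5/2, mR=1/2; mL+mR=3 → advance +1; mR−mL=-2 → turn -1·90°
n=2: pose=(6,-6,N); sL=160/37, sR=160/101; mL=160/101, mR=-10240/3737; mL+mR=-4320/3737 → advance -1; mR−mL=-160/37 → turn -1·90°
n=3: pose=(6,-7,E); sL=80/41, sR=80/53; mL=80/53, mR=-960/2173; mL+mR=2320/2173 → advance +1; mR−mL=-80/41 → turn -1·90°
n=4: pose=(7,-7,S); sL=160/137, sR=32/13; mL=32/13, mR=2304/1781; mL+mR=6688/1781 → advance +1; mR−mL=-160/137 → turn -1·90°
n=5: pose=(7,-8,W); sL=8/5, sR=40/17; mL=40/17, mR=64/85; mL+mR=264/85 → advance +1; mR−mL=-8/5 → turn -1·90°
n=6: pose=(6,-8,N); sL=32/9, sR=160/109; mL=160/109, mR=-2048/981; mL+mR=-608/981 → advance -1; mR−mL=-32/9 → turn -1·90°
n=7: pose=(6,-9,E); sL=16/9, sR=16/13; mL=16/13, mR=-64/117; mL+mR=80/117 → advance +1; mR−mL=-16/9 → turn -1·90°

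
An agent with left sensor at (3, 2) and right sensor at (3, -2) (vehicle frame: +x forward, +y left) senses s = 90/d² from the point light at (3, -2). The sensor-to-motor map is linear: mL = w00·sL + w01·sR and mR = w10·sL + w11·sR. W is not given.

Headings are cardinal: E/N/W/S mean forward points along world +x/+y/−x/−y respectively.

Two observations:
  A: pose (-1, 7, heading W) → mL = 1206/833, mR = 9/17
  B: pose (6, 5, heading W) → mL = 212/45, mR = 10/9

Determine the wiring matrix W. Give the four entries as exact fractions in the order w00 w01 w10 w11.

1 1 0 1

obs A: pose=(-1,7,W) → sL=45/49, sR=9/17, mL=1206/833, mR=9/17
obs B: pose=(6,5,W) → sL=18/5, sR=10/9, mL=212/45, mR=10/9
sensor matrix S = [[45/49, 9/17], [18/5, 10/9]]; det S = -3688/4165
solve [mL_A; mL_B] = S·[w00; w01] and [mR_A; mR_B] = S·[w10; w11]:
  w00 = 1, w01 = 1, w10 = 0, w11 = 1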